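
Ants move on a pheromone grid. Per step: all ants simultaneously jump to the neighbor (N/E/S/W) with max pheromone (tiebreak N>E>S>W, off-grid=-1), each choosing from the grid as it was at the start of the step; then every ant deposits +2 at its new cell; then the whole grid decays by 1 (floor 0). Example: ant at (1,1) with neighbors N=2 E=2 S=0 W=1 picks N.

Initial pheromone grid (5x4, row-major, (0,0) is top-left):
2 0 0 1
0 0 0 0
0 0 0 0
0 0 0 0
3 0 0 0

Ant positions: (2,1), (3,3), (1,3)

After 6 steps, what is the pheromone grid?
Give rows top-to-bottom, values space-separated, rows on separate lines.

After step 1: ants at (1,1),(2,3),(0,3)
  1 0 0 2
  0 1 0 0
  0 0 0 1
  0 0 0 0
  2 0 0 0
After step 2: ants at (0,1),(1,3),(1,3)
  0 1 0 1
  0 0 0 3
  0 0 0 0
  0 0 0 0
  1 0 0 0
After step 3: ants at (0,2),(0,3),(0,3)
  0 0 1 4
  0 0 0 2
  0 0 0 0
  0 0 0 0
  0 0 0 0
After step 4: ants at (0,3),(1,3),(1,3)
  0 0 0 5
  0 0 0 5
  0 0 0 0
  0 0 0 0
  0 0 0 0
After step 5: ants at (1,3),(0,3),(0,3)
  0 0 0 8
  0 0 0 6
  0 0 0 0
  0 0 0 0
  0 0 0 0
After step 6: ants at (0,3),(1,3),(1,3)
  0 0 0 9
  0 0 0 9
  0 0 0 0
  0 0 0 0
  0 0 0 0

0 0 0 9
0 0 0 9
0 0 0 0
0 0 0 0
0 0 0 0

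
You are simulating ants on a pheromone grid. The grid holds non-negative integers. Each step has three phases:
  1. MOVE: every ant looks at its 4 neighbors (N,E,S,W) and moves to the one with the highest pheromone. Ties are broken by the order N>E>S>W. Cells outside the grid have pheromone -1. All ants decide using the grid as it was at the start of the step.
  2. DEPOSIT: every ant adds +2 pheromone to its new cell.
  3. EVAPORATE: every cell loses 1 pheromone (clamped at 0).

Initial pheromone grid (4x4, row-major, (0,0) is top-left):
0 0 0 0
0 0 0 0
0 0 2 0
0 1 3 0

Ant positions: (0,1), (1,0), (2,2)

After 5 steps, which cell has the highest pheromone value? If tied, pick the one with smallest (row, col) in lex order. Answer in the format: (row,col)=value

Step 1: ant0:(0,1)->E->(0,2) | ant1:(1,0)->N->(0,0) | ant2:(2,2)->S->(3,2)
  grid max=4 at (3,2)
Step 2: ant0:(0,2)->E->(0,3) | ant1:(0,0)->E->(0,1) | ant2:(3,2)->N->(2,2)
  grid max=3 at (3,2)
Step 3: ant0:(0,3)->S->(1,3) | ant1:(0,1)->E->(0,2) | ant2:(2,2)->S->(3,2)
  grid max=4 at (3,2)
Step 4: ant0:(1,3)->N->(0,3) | ant1:(0,2)->E->(0,3) | ant2:(3,2)->N->(2,2)
  grid max=3 at (0,3)
Step 5: ant0:(0,3)->S->(1,3) | ant1:(0,3)->S->(1,3) | ant2:(2,2)->S->(3,2)
  grid max=4 at (3,2)
Final grid:
  0 0 0 2
  0 0 0 3
  0 0 1 0
  0 0 4 0
Max pheromone 4 at (3,2)

Answer: (3,2)=4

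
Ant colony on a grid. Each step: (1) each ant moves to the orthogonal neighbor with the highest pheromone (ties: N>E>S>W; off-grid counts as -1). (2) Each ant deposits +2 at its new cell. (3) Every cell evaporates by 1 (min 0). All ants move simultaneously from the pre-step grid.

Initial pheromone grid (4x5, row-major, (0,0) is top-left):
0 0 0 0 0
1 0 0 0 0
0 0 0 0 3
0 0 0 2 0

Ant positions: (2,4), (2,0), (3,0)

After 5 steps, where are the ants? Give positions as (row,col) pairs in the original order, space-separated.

Step 1: ant0:(2,4)->N->(1,4) | ant1:(2,0)->N->(1,0) | ant2:(3,0)->N->(2,0)
  grid max=2 at (1,0)
Step 2: ant0:(1,4)->S->(2,4) | ant1:(1,0)->S->(2,0) | ant2:(2,0)->N->(1,0)
  grid max=3 at (1,0)
Step 3: ant0:(2,4)->N->(1,4) | ant1:(2,0)->N->(1,0) | ant2:(1,0)->S->(2,0)
  grid max=4 at (1,0)
Step 4: ant0:(1,4)->S->(2,4) | ant1:(1,0)->S->(2,0) | ant2:(2,0)->N->(1,0)
  grid max=5 at (1,0)
Step 5: ant0:(2,4)->N->(1,4) | ant1:(2,0)->N->(1,0) | ant2:(1,0)->S->(2,0)
  grid max=6 at (1,0)

(1,4) (1,0) (2,0)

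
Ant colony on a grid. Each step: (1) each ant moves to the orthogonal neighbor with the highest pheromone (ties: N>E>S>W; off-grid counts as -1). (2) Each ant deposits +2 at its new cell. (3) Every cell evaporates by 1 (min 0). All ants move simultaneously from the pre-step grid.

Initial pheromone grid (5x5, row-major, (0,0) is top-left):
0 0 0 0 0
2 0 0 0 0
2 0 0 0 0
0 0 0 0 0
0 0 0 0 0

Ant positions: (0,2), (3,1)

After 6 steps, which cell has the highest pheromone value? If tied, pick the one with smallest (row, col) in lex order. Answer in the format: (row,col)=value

Answer: (2,0)=2

Derivation:
Step 1: ant0:(0,2)->E->(0,3) | ant1:(3,1)->N->(2,1)
  grid max=1 at (0,3)
Step 2: ant0:(0,3)->E->(0,4) | ant1:(2,1)->W->(2,0)
  grid max=2 at (2,0)
Step 3: ant0:(0,4)->S->(1,4) | ant1:(2,0)->N->(1,0)
  grid max=1 at (1,0)
Step 4: ant0:(1,4)->N->(0,4) | ant1:(1,0)->S->(2,0)
  grid max=2 at (2,0)
Step 5: ant0:(0,4)->S->(1,4) | ant1:(2,0)->N->(1,0)
  grid max=1 at (1,0)
Step 6: ant0:(1,4)->N->(0,4) | ant1:(1,0)->S->(2,0)
  grid max=2 at (2,0)
Final grid:
  0 0 0 0 1
  0 0 0 0 0
  2 0 0 0 0
  0 0 0 0 0
  0 0 0 0 0
Max pheromone 2 at (2,0)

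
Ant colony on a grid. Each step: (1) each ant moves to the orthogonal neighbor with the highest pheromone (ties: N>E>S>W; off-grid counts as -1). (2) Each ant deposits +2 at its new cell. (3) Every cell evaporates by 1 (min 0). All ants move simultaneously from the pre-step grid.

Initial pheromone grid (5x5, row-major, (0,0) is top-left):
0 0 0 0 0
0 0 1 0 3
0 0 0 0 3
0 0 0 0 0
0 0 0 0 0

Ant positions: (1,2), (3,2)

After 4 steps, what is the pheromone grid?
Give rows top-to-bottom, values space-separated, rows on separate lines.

After step 1: ants at (0,2),(2,2)
  0 0 1 0 0
  0 0 0 0 2
  0 0 1 0 2
  0 0 0 0 0
  0 0 0 0 0
After step 2: ants at (0,3),(1,2)
  0 0 0 1 0
  0 0 1 0 1
  0 0 0 0 1
  0 0 0 0 0
  0 0 0 0 0
After step 3: ants at (0,4),(0,2)
  0 0 1 0 1
  0 0 0 0 0
  0 0 0 0 0
  0 0 0 0 0
  0 0 0 0 0
After step 4: ants at (1,4),(0,3)
  0 0 0 1 0
  0 0 0 0 1
  0 0 0 0 0
  0 0 0 0 0
  0 0 0 0 0

0 0 0 1 0
0 0 0 0 1
0 0 0 0 0
0 0 0 0 0
0 0 0 0 0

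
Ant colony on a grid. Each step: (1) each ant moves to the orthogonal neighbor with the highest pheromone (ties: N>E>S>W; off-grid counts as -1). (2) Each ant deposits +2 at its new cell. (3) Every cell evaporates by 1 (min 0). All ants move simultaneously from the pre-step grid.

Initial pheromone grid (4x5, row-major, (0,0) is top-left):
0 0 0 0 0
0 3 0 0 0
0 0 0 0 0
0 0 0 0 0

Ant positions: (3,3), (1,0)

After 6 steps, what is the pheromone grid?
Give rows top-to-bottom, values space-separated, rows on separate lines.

After step 1: ants at (2,3),(1,1)
  0 0 0 0 0
  0 4 0 0 0
  0 0 0 1 0
  0 0 0 0 0
After step 2: ants at (1,3),(0,1)
  0 1 0 0 0
  0 3 0 1 0
  0 0 0 0 0
  0 0 0 0 0
After step 3: ants at (0,3),(1,1)
  0 0 0 1 0
  0 4 0 0 0
  0 0 0 0 0
  0 0 0 0 0
After step 4: ants at (0,4),(0,1)
  0 1 0 0 1
  0 3 0 0 0
  0 0 0 0 0
  0 0 0 0 0
After step 5: ants at (1,4),(1,1)
  0 0 0 0 0
  0 4 0 0 1
  0 0 0 0 0
  0 0 0 0 0
After step 6: ants at (0,4),(0,1)
  0 1 0 0 1
  0 3 0 0 0
  0 0 0 0 0
  0 0 0 0 0

0 1 0 0 1
0 3 0 0 0
0 0 0 0 0
0 0 0 0 0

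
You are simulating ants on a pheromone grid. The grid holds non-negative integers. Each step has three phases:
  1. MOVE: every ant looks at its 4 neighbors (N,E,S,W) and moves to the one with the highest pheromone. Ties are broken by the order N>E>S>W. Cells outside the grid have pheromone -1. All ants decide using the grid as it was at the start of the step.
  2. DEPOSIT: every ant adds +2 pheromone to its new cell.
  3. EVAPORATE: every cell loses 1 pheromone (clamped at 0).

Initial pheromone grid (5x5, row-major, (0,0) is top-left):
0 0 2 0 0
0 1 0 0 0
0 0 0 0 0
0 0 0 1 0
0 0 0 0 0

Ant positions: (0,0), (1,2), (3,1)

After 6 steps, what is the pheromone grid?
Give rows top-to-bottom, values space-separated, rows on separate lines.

After step 1: ants at (0,1),(0,2),(2,1)
  0 1 3 0 0
  0 0 0 0 0
  0 1 0 0 0
  0 0 0 0 0
  0 0 0 0 0
After step 2: ants at (0,2),(0,1),(1,1)
  0 2 4 0 0
  0 1 0 0 0
  0 0 0 0 0
  0 0 0 0 0
  0 0 0 0 0
After step 3: ants at (0,1),(0,2),(0,1)
  0 5 5 0 0
  0 0 0 0 0
  0 0 0 0 0
  0 0 0 0 0
  0 0 0 0 0
After step 4: ants at (0,2),(0,1),(0,2)
  0 6 8 0 0
  0 0 0 0 0
  0 0 0 0 0
  0 0 0 0 0
  0 0 0 0 0
After step 5: ants at (0,1),(0,2),(0,1)
  0 9 9 0 0
  0 0 0 0 0
  0 0 0 0 0
  0 0 0 0 0
  0 0 0 0 0
After step 6: ants at (0,2),(0,1),(0,2)
  0 10 12 0 0
  0 0 0 0 0
  0 0 0 0 0
  0 0 0 0 0
  0 0 0 0 0

0 10 12 0 0
0 0 0 0 0
0 0 0 0 0
0 0 0 0 0
0 0 0 0 0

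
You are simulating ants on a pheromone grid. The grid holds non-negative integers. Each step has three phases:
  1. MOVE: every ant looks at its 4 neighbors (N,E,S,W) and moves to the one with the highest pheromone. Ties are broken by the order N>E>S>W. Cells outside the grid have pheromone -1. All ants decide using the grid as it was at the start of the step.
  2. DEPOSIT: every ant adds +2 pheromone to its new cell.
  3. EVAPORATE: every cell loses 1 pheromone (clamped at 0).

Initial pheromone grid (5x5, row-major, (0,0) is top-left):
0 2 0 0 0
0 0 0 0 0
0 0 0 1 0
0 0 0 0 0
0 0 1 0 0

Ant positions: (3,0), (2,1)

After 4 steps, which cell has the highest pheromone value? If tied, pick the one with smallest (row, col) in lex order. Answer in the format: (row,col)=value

Answer: (0,1)=4

Derivation:
Step 1: ant0:(3,0)->N->(2,0) | ant1:(2,1)->N->(1,1)
  grid max=1 at (0,1)
Step 2: ant0:(2,0)->N->(1,0) | ant1:(1,1)->N->(0,1)
  grid max=2 at (0,1)
Step 3: ant0:(1,0)->N->(0,0) | ant1:(0,1)->E->(0,2)
  grid max=1 at (0,0)
Step 4: ant0:(0,0)->E->(0,1) | ant1:(0,2)->W->(0,1)
  grid max=4 at (0,1)
Final grid:
  0 4 0 0 0
  0 0 0 0 0
  0 0 0 0 0
  0 0 0 0 0
  0 0 0 0 0
Max pheromone 4 at (0,1)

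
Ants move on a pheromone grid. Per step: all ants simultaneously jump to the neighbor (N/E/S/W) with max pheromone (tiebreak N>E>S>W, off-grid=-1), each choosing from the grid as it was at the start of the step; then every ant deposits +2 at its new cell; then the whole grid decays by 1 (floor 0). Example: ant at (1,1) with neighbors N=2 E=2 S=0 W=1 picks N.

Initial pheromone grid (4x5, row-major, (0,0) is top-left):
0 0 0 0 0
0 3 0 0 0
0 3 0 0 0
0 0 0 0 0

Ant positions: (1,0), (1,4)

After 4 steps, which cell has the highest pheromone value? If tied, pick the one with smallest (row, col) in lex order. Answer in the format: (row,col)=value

Step 1: ant0:(1,0)->E->(1,1) | ant1:(1,4)->N->(0,4)
  grid max=4 at (1,1)
Step 2: ant0:(1,1)->S->(2,1) | ant1:(0,4)->S->(1,4)
  grid max=3 at (1,1)
Step 3: ant0:(2,1)->N->(1,1) | ant1:(1,4)->N->(0,4)
  grid max=4 at (1,1)
Step 4: ant0:(1,1)->S->(2,1) | ant1:(0,4)->S->(1,4)
  grid max=3 at (1,1)
Final grid:
  0 0 0 0 0
  0 3 0 0 1
  0 3 0 0 0
  0 0 0 0 0
Max pheromone 3 at (1,1)

Answer: (1,1)=3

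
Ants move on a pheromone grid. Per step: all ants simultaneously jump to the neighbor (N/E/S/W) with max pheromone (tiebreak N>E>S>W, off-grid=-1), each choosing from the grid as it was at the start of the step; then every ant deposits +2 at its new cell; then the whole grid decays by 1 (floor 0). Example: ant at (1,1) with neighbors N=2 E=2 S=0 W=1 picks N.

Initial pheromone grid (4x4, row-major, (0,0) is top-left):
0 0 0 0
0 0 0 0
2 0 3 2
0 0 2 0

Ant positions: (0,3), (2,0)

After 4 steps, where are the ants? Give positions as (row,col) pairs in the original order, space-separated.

Step 1: ant0:(0,3)->S->(1,3) | ant1:(2,0)->N->(1,0)
  grid max=2 at (2,2)
Step 2: ant0:(1,3)->S->(2,3) | ant1:(1,0)->S->(2,0)
  grid max=2 at (2,0)
Step 3: ant0:(2,3)->W->(2,2) | ant1:(2,0)->N->(1,0)
  grid max=2 at (2,2)
Step 4: ant0:(2,2)->E->(2,3) | ant1:(1,0)->S->(2,0)
  grid max=2 at (2,0)

(2,3) (2,0)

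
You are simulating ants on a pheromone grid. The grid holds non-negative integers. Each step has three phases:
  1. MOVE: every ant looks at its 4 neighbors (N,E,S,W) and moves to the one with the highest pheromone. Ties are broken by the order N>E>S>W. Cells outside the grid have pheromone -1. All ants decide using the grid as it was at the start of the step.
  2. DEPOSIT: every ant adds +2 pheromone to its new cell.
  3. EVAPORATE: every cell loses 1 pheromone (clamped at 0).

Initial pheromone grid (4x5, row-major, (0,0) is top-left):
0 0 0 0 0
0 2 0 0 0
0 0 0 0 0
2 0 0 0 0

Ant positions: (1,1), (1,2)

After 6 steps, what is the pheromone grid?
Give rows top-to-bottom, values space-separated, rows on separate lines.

After step 1: ants at (0,1),(1,1)
  0 1 0 0 0
  0 3 0 0 0
  0 0 0 0 0
  1 0 0 0 0
After step 2: ants at (1,1),(0,1)
  0 2 0 0 0
  0 4 0 0 0
  0 0 0 0 0
  0 0 0 0 0
After step 3: ants at (0,1),(1,1)
  0 3 0 0 0
  0 5 0 0 0
  0 0 0 0 0
  0 0 0 0 0
After step 4: ants at (1,1),(0,1)
  0 4 0 0 0
  0 6 0 0 0
  0 0 0 0 0
  0 0 0 0 0
After step 5: ants at (0,1),(1,1)
  0 5 0 0 0
  0 7 0 0 0
  0 0 0 0 0
  0 0 0 0 0
After step 6: ants at (1,1),(0,1)
  0 6 0 0 0
  0 8 0 0 0
  0 0 0 0 0
  0 0 0 0 0

0 6 0 0 0
0 8 0 0 0
0 0 0 0 0
0 0 0 0 0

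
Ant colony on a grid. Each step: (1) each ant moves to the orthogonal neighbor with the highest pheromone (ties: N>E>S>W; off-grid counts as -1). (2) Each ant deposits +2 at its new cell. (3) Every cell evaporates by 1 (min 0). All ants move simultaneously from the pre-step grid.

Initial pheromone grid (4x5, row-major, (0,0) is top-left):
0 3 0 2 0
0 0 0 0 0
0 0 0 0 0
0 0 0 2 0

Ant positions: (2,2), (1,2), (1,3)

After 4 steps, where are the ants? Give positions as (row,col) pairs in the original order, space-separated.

Step 1: ant0:(2,2)->N->(1,2) | ant1:(1,2)->N->(0,2) | ant2:(1,3)->N->(0,3)
  grid max=3 at (0,3)
Step 2: ant0:(1,2)->N->(0,2) | ant1:(0,2)->E->(0,3) | ant2:(0,3)->W->(0,2)
  grid max=4 at (0,2)
Step 3: ant0:(0,2)->E->(0,3) | ant1:(0,3)->W->(0,2) | ant2:(0,2)->E->(0,3)
  grid max=7 at (0,3)
Step 4: ant0:(0,3)->W->(0,2) | ant1:(0,2)->E->(0,3) | ant2:(0,3)->W->(0,2)
  grid max=8 at (0,2)

(0,2) (0,3) (0,2)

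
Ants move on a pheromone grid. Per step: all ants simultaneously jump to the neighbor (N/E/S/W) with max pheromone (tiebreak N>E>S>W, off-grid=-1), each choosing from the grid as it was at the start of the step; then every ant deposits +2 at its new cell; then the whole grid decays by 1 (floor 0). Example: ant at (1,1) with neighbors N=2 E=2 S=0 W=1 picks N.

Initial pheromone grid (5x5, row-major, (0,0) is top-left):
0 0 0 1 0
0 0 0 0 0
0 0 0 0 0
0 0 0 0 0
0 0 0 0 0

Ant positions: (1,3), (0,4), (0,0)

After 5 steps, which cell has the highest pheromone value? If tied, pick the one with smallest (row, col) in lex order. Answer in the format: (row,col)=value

Step 1: ant0:(1,3)->N->(0,3) | ant1:(0,4)->W->(0,3) | ant2:(0,0)->E->(0,1)
  grid max=4 at (0,3)
Step 2: ant0:(0,3)->E->(0,4) | ant1:(0,3)->E->(0,4) | ant2:(0,1)->E->(0,2)
  grid max=3 at (0,3)
Step 3: ant0:(0,4)->W->(0,3) | ant1:(0,4)->W->(0,3) | ant2:(0,2)->E->(0,3)
  grid max=8 at (0,3)
Step 4: ant0:(0,3)->E->(0,4) | ant1:(0,3)->E->(0,4) | ant2:(0,3)->E->(0,4)
  grid max=7 at (0,3)
Step 5: ant0:(0,4)->W->(0,3) | ant1:(0,4)->W->(0,3) | ant2:(0,4)->W->(0,3)
  grid max=12 at (0,3)
Final grid:
  0 0 0 12 6
  0 0 0 0 0
  0 0 0 0 0
  0 0 0 0 0
  0 0 0 0 0
Max pheromone 12 at (0,3)

Answer: (0,3)=12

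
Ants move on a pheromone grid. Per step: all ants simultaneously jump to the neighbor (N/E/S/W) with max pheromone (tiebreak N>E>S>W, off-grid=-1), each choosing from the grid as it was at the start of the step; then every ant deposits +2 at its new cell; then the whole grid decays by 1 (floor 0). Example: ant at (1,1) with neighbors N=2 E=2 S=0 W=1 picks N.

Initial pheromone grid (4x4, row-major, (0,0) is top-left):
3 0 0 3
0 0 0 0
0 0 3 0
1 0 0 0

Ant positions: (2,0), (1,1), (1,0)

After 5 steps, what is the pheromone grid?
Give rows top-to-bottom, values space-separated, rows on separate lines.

After step 1: ants at (3,0),(0,1),(0,0)
  4 1 0 2
  0 0 0 0
  0 0 2 0
  2 0 0 0
After step 2: ants at (2,0),(0,0),(0,1)
  5 2 0 1
  0 0 0 0
  1 0 1 0
  1 0 0 0
After step 3: ants at (3,0),(0,1),(0,0)
  6 3 0 0
  0 0 0 0
  0 0 0 0
  2 0 0 0
After step 4: ants at (2,0),(0,0),(0,1)
  7 4 0 0
  0 0 0 0
  1 0 0 0
  1 0 0 0
After step 5: ants at (3,0),(0,1),(0,0)
  8 5 0 0
  0 0 0 0
  0 0 0 0
  2 0 0 0

8 5 0 0
0 0 0 0
0 0 0 0
2 0 0 0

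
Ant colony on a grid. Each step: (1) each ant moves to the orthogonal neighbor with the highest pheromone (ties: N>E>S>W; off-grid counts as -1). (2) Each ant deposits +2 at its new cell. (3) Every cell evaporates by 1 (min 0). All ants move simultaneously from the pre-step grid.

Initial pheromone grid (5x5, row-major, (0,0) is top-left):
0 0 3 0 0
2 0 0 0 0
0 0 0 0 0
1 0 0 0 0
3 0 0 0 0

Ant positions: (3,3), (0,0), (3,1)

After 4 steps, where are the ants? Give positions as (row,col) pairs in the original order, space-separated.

Step 1: ant0:(3,3)->N->(2,3) | ant1:(0,0)->S->(1,0) | ant2:(3,1)->W->(3,0)
  grid max=3 at (1,0)
Step 2: ant0:(2,3)->N->(1,3) | ant1:(1,0)->N->(0,0) | ant2:(3,0)->S->(4,0)
  grid max=3 at (4,0)
Step 3: ant0:(1,3)->N->(0,3) | ant1:(0,0)->S->(1,0) | ant2:(4,0)->N->(3,0)
  grid max=3 at (1,0)
Step 4: ant0:(0,3)->E->(0,4) | ant1:(1,0)->N->(0,0) | ant2:(3,0)->S->(4,0)
  grid max=3 at (4,0)

(0,4) (0,0) (4,0)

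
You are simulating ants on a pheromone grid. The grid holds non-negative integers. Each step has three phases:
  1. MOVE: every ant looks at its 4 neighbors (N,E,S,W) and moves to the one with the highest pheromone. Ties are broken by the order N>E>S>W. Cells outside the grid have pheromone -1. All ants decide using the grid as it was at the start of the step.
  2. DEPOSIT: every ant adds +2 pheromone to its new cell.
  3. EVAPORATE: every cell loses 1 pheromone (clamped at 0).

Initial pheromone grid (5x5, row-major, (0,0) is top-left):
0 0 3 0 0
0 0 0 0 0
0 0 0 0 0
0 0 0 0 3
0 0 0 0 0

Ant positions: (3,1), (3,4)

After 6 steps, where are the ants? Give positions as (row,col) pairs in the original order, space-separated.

Step 1: ant0:(3,1)->N->(2,1) | ant1:(3,4)->N->(2,4)
  grid max=2 at (0,2)
Step 2: ant0:(2,1)->N->(1,1) | ant1:(2,4)->S->(3,4)
  grid max=3 at (3,4)
Step 3: ant0:(1,1)->N->(0,1) | ant1:(3,4)->N->(2,4)
  grid max=2 at (3,4)
Step 4: ant0:(0,1)->E->(0,2) | ant1:(2,4)->S->(3,4)
  grid max=3 at (3,4)
Step 5: ant0:(0,2)->E->(0,3) | ant1:(3,4)->N->(2,4)
  grid max=2 at (3,4)
Step 6: ant0:(0,3)->E->(0,4) | ant1:(2,4)->S->(3,4)
  grid max=3 at (3,4)

(0,4) (3,4)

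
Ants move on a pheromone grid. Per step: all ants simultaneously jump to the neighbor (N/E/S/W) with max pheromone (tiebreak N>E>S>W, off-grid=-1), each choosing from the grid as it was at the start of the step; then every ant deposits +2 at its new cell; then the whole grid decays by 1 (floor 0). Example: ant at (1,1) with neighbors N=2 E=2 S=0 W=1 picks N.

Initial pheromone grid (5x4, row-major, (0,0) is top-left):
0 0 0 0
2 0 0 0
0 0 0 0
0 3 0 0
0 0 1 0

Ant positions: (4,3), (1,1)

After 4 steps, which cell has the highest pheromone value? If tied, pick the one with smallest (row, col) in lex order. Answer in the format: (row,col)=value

Answer: (1,0)=2

Derivation:
Step 1: ant0:(4,3)->W->(4,2) | ant1:(1,1)->W->(1,0)
  grid max=3 at (1,0)
Step 2: ant0:(4,2)->N->(3,2) | ant1:(1,0)->N->(0,0)
  grid max=2 at (1,0)
Step 3: ant0:(3,2)->S->(4,2) | ant1:(0,0)->S->(1,0)
  grid max=3 at (1,0)
Step 4: ant0:(4,2)->N->(3,2) | ant1:(1,0)->N->(0,0)
  grid max=2 at (1,0)
Final grid:
  1 0 0 0
  2 0 0 0
  0 0 0 0
  0 0 1 0
  0 0 1 0
Max pheromone 2 at (1,0)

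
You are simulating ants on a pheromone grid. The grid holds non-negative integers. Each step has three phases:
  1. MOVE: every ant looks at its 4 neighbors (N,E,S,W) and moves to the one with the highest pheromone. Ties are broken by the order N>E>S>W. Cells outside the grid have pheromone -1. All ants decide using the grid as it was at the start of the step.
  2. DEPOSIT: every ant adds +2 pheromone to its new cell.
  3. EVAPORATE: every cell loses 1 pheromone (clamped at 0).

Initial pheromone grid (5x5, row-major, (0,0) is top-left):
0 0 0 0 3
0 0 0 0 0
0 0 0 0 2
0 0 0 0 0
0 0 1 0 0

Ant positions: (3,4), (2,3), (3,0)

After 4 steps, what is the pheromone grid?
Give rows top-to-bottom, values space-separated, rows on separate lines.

After step 1: ants at (2,4),(2,4),(2,0)
  0 0 0 0 2
  0 0 0 0 0
  1 0 0 0 5
  0 0 0 0 0
  0 0 0 0 0
After step 2: ants at (1,4),(1,4),(1,0)
  0 0 0 0 1
  1 0 0 0 3
  0 0 0 0 4
  0 0 0 0 0
  0 0 0 0 0
After step 3: ants at (2,4),(2,4),(0,0)
  1 0 0 0 0
  0 0 0 0 2
  0 0 0 0 7
  0 0 0 0 0
  0 0 0 0 0
After step 4: ants at (1,4),(1,4),(0,1)
  0 1 0 0 0
  0 0 0 0 5
  0 0 0 0 6
  0 0 0 0 0
  0 0 0 0 0

0 1 0 0 0
0 0 0 0 5
0 0 0 0 6
0 0 0 0 0
0 0 0 0 0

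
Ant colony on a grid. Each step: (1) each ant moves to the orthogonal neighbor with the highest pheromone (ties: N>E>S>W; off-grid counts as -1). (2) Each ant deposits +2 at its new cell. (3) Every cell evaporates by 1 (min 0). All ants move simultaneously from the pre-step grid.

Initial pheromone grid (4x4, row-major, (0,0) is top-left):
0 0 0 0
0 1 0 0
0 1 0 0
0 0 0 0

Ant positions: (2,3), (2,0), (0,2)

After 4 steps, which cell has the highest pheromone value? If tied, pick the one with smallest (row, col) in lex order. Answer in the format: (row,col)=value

Step 1: ant0:(2,3)->N->(1,3) | ant1:(2,0)->E->(2,1) | ant2:(0,2)->E->(0,3)
  grid max=2 at (2,1)
Step 2: ant0:(1,3)->N->(0,3) | ant1:(2,1)->N->(1,1) | ant2:(0,3)->S->(1,3)
  grid max=2 at (0,3)
Step 3: ant0:(0,3)->S->(1,3) | ant1:(1,1)->S->(2,1) | ant2:(1,3)->N->(0,3)
  grid max=3 at (0,3)
Step 4: ant0:(1,3)->N->(0,3) | ant1:(2,1)->N->(1,1) | ant2:(0,3)->S->(1,3)
  grid max=4 at (0,3)
Final grid:
  0 0 0 4
  0 1 0 4
  0 1 0 0
  0 0 0 0
Max pheromone 4 at (0,3)

Answer: (0,3)=4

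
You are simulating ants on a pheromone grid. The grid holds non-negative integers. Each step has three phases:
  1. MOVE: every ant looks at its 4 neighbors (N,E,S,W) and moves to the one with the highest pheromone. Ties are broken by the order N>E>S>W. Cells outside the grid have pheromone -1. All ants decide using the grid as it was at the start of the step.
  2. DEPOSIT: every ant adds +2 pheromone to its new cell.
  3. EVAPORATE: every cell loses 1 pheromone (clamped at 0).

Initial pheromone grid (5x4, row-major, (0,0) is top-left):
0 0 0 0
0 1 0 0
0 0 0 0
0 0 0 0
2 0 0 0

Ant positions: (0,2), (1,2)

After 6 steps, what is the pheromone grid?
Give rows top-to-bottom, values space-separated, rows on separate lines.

After step 1: ants at (0,3),(1,1)
  0 0 0 1
  0 2 0 0
  0 0 0 0
  0 0 0 0
  1 0 0 0
After step 2: ants at (1,3),(0,1)
  0 1 0 0
  0 1 0 1
  0 0 0 0
  0 0 0 0
  0 0 0 0
After step 3: ants at (0,3),(1,1)
  0 0 0 1
  0 2 0 0
  0 0 0 0
  0 0 0 0
  0 0 0 0
After step 4: ants at (1,3),(0,1)
  0 1 0 0
  0 1 0 1
  0 0 0 0
  0 0 0 0
  0 0 0 0
After step 5: ants at (0,3),(1,1)
  0 0 0 1
  0 2 0 0
  0 0 0 0
  0 0 0 0
  0 0 0 0
After step 6: ants at (1,3),(0,1)
  0 1 0 0
  0 1 0 1
  0 0 0 0
  0 0 0 0
  0 0 0 0

0 1 0 0
0 1 0 1
0 0 0 0
0 0 0 0
0 0 0 0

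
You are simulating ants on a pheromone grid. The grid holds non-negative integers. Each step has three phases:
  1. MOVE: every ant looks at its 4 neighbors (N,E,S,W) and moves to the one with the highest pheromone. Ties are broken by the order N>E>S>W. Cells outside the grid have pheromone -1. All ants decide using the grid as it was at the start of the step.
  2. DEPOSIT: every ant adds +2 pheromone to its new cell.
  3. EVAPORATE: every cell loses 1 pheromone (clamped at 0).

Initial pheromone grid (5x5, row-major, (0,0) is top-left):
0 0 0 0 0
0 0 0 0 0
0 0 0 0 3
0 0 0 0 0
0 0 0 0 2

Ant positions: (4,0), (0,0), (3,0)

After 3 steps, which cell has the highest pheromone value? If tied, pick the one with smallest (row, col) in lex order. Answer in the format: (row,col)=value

Answer: (2,0)=3

Derivation:
Step 1: ant0:(4,0)->N->(3,0) | ant1:(0,0)->E->(0,1) | ant2:(3,0)->N->(2,0)
  grid max=2 at (2,4)
Step 2: ant0:(3,0)->N->(2,0) | ant1:(0,1)->E->(0,2) | ant2:(2,0)->S->(3,0)
  grid max=2 at (2,0)
Step 3: ant0:(2,0)->S->(3,0) | ant1:(0,2)->E->(0,3) | ant2:(3,0)->N->(2,0)
  grid max=3 at (2,0)
Final grid:
  0 0 0 1 0
  0 0 0 0 0
  3 0 0 0 0
  3 0 0 0 0
  0 0 0 0 0
Max pheromone 3 at (2,0)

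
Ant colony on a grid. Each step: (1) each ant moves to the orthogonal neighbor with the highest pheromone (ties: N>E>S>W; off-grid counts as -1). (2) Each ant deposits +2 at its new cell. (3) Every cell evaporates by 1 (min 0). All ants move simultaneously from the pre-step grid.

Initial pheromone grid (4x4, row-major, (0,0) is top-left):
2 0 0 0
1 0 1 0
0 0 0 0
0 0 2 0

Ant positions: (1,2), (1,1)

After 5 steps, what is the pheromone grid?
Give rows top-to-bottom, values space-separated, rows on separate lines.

After step 1: ants at (0,2),(1,2)
  1 0 1 0
  0 0 2 0
  0 0 0 0
  0 0 1 0
After step 2: ants at (1,2),(0,2)
  0 0 2 0
  0 0 3 0
  0 0 0 0
  0 0 0 0
After step 3: ants at (0,2),(1,2)
  0 0 3 0
  0 0 4 0
  0 0 0 0
  0 0 0 0
After step 4: ants at (1,2),(0,2)
  0 0 4 0
  0 0 5 0
  0 0 0 0
  0 0 0 0
After step 5: ants at (0,2),(1,2)
  0 0 5 0
  0 0 6 0
  0 0 0 0
  0 0 0 0

0 0 5 0
0 0 6 0
0 0 0 0
0 0 0 0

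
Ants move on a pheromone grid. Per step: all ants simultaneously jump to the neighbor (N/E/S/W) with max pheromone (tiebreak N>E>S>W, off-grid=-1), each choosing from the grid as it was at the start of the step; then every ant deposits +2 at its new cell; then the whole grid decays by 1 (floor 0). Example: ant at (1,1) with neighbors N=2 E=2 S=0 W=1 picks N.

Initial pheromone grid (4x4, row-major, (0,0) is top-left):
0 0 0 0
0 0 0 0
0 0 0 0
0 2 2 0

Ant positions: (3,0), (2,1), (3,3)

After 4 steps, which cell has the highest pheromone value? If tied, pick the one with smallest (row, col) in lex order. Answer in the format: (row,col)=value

Answer: (3,1)=10

Derivation:
Step 1: ant0:(3,0)->E->(3,1) | ant1:(2,1)->S->(3,1) | ant2:(3,3)->W->(3,2)
  grid max=5 at (3,1)
Step 2: ant0:(3,1)->E->(3,2) | ant1:(3,1)->E->(3,2) | ant2:(3,2)->W->(3,1)
  grid max=6 at (3,1)
Step 3: ant0:(3,2)->W->(3,1) | ant1:(3,2)->W->(3,1) | ant2:(3,1)->E->(3,2)
  grid max=9 at (3,1)
Step 4: ant0:(3,1)->E->(3,2) | ant1:(3,1)->E->(3,2) | ant2:(3,2)->W->(3,1)
  grid max=10 at (3,1)
Final grid:
  0 0 0 0
  0 0 0 0
  0 0 0 0
  0 10 10 0
Max pheromone 10 at (3,1)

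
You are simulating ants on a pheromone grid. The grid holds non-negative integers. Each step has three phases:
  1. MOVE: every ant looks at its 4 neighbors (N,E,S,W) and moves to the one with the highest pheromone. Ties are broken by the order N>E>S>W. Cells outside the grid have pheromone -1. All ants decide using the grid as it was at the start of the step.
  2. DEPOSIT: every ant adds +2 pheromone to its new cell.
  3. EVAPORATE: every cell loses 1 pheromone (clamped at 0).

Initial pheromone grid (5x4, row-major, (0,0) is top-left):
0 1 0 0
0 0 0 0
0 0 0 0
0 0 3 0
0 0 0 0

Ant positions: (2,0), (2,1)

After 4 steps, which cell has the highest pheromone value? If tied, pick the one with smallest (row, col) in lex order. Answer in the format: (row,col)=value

Step 1: ant0:(2,0)->N->(1,0) | ant1:(2,1)->N->(1,1)
  grid max=2 at (3,2)
Step 2: ant0:(1,0)->E->(1,1) | ant1:(1,1)->W->(1,0)
  grid max=2 at (1,0)
Step 3: ant0:(1,1)->W->(1,0) | ant1:(1,0)->E->(1,1)
  grid max=3 at (1,0)
Step 4: ant0:(1,0)->E->(1,1) | ant1:(1,1)->W->(1,0)
  grid max=4 at (1,0)
Final grid:
  0 0 0 0
  4 4 0 0
  0 0 0 0
  0 0 0 0
  0 0 0 0
Max pheromone 4 at (1,0)

Answer: (1,0)=4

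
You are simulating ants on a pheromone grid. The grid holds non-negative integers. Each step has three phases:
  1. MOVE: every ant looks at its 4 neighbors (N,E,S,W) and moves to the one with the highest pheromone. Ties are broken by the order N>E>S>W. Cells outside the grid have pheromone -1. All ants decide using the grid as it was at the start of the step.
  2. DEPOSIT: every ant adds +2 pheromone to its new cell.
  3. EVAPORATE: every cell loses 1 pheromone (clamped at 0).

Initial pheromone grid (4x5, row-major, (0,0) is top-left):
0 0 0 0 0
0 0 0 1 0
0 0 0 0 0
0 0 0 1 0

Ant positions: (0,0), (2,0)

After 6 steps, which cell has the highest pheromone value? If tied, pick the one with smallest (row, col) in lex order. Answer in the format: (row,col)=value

Answer: (0,4)=3

Derivation:
Step 1: ant0:(0,0)->E->(0,1) | ant1:(2,0)->N->(1,0)
  grid max=1 at (0,1)
Step 2: ant0:(0,1)->E->(0,2) | ant1:(1,0)->N->(0,0)
  grid max=1 at (0,0)
Step 3: ant0:(0,2)->E->(0,3) | ant1:(0,0)->E->(0,1)
  grid max=1 at (0,1)
Step 4: ant0:(0,3)->E->(0,4) | ant1:(0,1)->E->(0,2)
  grid max=1 at (0,2)
Step 5: ant0:(0,4)->S->(1,4) | ant1:(0,2)->E->(0,3)
  grid max=1 at (0,3)
Step 6: ant0:(1,4)->N->(0,4) | ant1:(0,3)->E->(0,4)
  grid max=3 at (0,4)
Final grid:
  0 0 0 0 3
  0 0 0 0 0
  0 0 0 0 0
  0 0 0 0 0
Max pheromone 3 at (0,4)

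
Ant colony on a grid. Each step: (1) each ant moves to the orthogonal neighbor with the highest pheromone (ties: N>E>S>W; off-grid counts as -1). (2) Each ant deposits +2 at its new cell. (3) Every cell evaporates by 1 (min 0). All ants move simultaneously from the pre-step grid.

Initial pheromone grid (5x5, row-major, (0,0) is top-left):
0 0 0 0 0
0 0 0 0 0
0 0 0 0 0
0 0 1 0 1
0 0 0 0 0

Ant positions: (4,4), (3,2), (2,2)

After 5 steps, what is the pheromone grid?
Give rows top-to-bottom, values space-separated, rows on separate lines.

After step 1: ants at (3,4),(2,2),(3,2)
  0 0 0 0 0
  0 0 0 0 0
  0 0 1 0 0
  0 0 2 0 2
  0 0 0 0 0
After step 2: ants at (2,4),(3,2),(2,2)
  0 0 0 0 0
  0 0 0 0 0
  0 0 2 0 1
  0 0 3 0 1
  0 0 0 0 0
After step 3: ants at (3,4),(2,2),(3,2)
  0 0 0 0 0
  0 0 0 0 0
  0 0 3 0 0
  0 0 4 0 2
  0 0 0 0 0
After step 4: ants at (2,4),(3,2),(2,2)
  0 0 0 0 0
  0 0 0 0 0
  0 0 4 0 1
  0 0 5 0 1
  0 0 0 0 0
After step 5: ants at (3,4),(2,2),(3,2)
  0 0 0 0 0
  0 0 0 0 0
  0 0 5 0 0
  0 0 6 0 2
  0 0 0 0 0

0 0 0 0 0
0 0 0 0 0
0 0 5 0 0
0 0 6 0 2
0 0 0 0 0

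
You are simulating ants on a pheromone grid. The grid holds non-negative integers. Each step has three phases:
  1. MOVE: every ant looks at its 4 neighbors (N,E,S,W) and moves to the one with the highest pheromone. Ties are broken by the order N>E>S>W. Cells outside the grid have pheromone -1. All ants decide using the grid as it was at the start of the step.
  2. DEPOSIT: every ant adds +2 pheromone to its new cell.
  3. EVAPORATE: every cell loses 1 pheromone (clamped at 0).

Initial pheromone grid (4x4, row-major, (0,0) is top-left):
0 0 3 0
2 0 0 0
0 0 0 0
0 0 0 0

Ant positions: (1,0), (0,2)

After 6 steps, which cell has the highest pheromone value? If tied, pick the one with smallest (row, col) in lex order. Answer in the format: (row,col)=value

Answer: (0,2)=3

Derivation:
Step 1: ant0:(1,0)->N->(0,0) | ant1:(0,2)->E->(0,3)
  grid max=2 at (0,2)
Step 2: ant0:(0,0)->S->(1,0) | ant1:(0,3)->W->(0,2)
  grid max=3 at (0,2)
Step 3: ant0:(1,0)->N->(0,0) | ant1:(0,2)->E->(0,3)
  grid max=2 at (0,2)
Step 4: ant0:(0,0)->S->(1,0) | ant1:(0,3)->W->(0,2)
  grid max=3 at (0,2)
Step 5: ant0:(1,0)->N->(0,0) | ant1:(0,2)->E->(0,3)
  grid max=2 at (0,2)
Step 6: ant0:(0,0)->S->(1,0) | ant1:(0,3)->W->(0,2)
  grid max=3 at (0,2)
Final grid:
  0 0 3 0
  2 0 0 0
  0 0 0 0
  0 0 0 0
Max pheromone 3 at (0,2)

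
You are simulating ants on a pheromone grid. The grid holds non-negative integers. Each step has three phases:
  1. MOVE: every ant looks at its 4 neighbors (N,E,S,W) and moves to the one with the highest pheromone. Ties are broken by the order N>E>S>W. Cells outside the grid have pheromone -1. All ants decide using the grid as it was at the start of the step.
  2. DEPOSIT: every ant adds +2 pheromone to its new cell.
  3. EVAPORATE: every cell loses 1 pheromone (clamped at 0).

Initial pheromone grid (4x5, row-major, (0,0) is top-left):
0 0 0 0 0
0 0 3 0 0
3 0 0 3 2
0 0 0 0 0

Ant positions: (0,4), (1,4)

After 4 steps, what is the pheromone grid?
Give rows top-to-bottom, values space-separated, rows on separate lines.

After step 1: ants at (1,4),(2,4)
  0 0 0 0 0
  0 0 2 0 1
  2 0 0 2 3
  0 0 0 0 0
After step 2: ants at (2,4),(2,3)
  0 0 0 0 0
  0 0 1 0 0
  1 0 0 3 4
  0 0 0 0 0
After step 3: ants at (2,3),(2,4)
  0 0 0 0 0
  0 0 0 0 0
  0 0 0 4 5
  0 0 0 0 0
After step 4: ants at (2,4),(2,3)
  0 0 0 0 0
  0 0 0 0 0
  0 0 0 5 6
  0 0 0 0 0

0 0 0 0 0
0 0 0 0 0
0 0 0 5 6
0 0 0 0 0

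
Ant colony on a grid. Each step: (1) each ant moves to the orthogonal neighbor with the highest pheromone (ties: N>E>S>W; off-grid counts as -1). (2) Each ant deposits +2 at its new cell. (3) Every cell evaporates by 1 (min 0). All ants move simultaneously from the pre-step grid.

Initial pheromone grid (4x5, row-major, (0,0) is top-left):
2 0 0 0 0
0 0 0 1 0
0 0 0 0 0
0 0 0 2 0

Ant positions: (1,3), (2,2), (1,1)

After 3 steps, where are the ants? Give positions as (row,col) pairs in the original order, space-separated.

Step 1: ant0:(1,3)->N->(0,3) | ant1:(2,2)->N->(1,2) | ant2:(1,1)->N->(0,1)
  grid max=1 at (0,0)
Step 2: ant0:(0,3)->E->(0,4) | ant1:(1,2)->N->(0,2) | ant2:(0,1)->W->(0,0)
  grid max=2 at (0,0)
Step 3: ant0:(0,4)->S->(1,4) | ant1:(0,2)->E->(0,3) | ant2:(0,0)->E->(0,1)
  grid max=1 at (0,0)

(1,4) (0,3) (0,1)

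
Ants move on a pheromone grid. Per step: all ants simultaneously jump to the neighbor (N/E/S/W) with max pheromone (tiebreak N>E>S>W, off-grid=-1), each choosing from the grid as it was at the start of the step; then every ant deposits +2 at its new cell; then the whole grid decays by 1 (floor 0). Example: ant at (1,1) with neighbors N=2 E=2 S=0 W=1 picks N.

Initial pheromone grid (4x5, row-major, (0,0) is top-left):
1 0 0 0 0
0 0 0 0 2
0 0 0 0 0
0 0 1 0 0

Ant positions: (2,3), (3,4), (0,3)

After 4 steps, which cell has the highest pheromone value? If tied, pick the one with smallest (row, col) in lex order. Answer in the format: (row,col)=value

Answer: (1,4)=10

Derivation:
Step 1: ant0:(2,3)->N->(1,3) | ant1:(3,4)->N->(2,4) | ant2:(0,3)->E->(0,4)
  grid max=1 at (0,4)
Step 2: ant0:(1,3)->E->(1,4) | ant1:(2,4)->N->(1,4) | ant2:(0,4)->S->(1,4)
  grid max=6 at (1,4)
Step 3: ant0:(1,4)->N->(0,4) | ant1:(1,4)->N->(0,4) | ant2:(1,4)->N->(0,4)
  grid max=5 at (0,4)
Step 4: ant0:(0,4)->S->(1,4) | ant1:(0,4)->S->(1,4) | ant2:(0,4)->S->(1,4)
  grid max=10 at (1,4)
Final grid:
  0 0 0 0 4
  0 0 0 0 10
  0 0 0 0 0
  0 0 0 0 0
Max pheromone 10 at (1,4)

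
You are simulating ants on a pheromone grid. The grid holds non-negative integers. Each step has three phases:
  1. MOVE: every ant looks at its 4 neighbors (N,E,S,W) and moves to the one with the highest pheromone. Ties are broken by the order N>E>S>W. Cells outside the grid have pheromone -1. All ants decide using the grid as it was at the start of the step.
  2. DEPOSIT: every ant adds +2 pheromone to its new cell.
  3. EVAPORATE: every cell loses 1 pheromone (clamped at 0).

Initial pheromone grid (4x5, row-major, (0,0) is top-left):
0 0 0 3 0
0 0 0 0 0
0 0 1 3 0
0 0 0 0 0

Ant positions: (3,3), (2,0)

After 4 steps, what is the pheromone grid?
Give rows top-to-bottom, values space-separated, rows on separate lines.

After step 1: ants at (2,3),(1,0)
  0 0 0 2 0
  1 0 0 0 0
  0 0 0 4 0
  0 0 0 0 0
After step 2: ants at (1,3),(0,0)
  1 0 0 1 0
  0 0 0 1 0
  0 0 0 3 0
  0 0 0 0 0
After step 3: ants at (2,3),(0,1)
  0 1 0 0 0
  0 0 0 0 0
  0 0 0 4 0
  0 0 0 0 0
After step 4: ants at (1,3),(0,2)
  0 0 1 0 0
  0 0 0 1 0
  0 0 0 3 0
  0 0 0 0 0

0 0 1 0 0
0 0 0 1 0
0 0 0 3 0
0 0 0 0 0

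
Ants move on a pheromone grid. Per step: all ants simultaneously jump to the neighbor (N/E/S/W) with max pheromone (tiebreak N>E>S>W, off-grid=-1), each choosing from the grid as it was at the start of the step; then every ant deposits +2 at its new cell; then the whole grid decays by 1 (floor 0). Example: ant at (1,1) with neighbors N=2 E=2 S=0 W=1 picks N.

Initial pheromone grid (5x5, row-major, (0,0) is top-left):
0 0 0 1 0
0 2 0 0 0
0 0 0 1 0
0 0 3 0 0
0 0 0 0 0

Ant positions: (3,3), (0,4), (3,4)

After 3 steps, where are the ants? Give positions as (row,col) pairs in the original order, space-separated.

Step 1: ant0:(3,3)->W->(3,2) | ant1:(0,4)->W->(0,3) | ant2:(3,4)->N->(2,4)
  grid max=4 at (3,2)
Step 2: ant0:(3,2)->N->(2,2) | ant1:(0,3)->E->(0,4) | ant2:(2,4)->N->(1,4)
  grid max=3 at (3,2)
Step 3: ant0:(2,2)->S->(3,2) | ant1:(0,4)->S->(1,4) | ant2:(1,4)->N->(0,4)
  grid max=4 at (3,2)

(3,2) (1,4) (0,4)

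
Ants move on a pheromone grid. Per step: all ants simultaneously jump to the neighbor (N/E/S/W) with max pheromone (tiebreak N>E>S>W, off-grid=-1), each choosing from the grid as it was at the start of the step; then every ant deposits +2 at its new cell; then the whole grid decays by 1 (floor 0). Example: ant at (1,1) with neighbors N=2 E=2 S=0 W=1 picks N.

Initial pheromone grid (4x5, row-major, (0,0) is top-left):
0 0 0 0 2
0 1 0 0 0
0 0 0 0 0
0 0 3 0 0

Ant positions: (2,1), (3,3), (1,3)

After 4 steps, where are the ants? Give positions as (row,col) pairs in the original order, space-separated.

Step 1: ant0:(2,1)->N->(1,1) | ant1:(3,3)->W->(3,2) | ant2:(1,3)->N->(0,3)
  grid max=4 at (3,2)
Step 2: ant0:(1,1)->N->(0,1) | ant1:(3,2)->N->(2,2) | ant2:(0,3)->E->(0,4)
  grid max=3 at (3,2)
Step 3: ant0:(0,1)->S->(1,1) | ant1:(2,2)->S->(3,2) | ant2:(0,4)->S->(1,4)
  grid max=4 at (3,2)
Step 4: ant0:(1,1)->N->(0,1) | ant1:(3,2)->N->(2,2) | ant2:(1,4)->N->(0,4)
  grid max=3 at (3,2)

(0,1) (2,2) (0,4)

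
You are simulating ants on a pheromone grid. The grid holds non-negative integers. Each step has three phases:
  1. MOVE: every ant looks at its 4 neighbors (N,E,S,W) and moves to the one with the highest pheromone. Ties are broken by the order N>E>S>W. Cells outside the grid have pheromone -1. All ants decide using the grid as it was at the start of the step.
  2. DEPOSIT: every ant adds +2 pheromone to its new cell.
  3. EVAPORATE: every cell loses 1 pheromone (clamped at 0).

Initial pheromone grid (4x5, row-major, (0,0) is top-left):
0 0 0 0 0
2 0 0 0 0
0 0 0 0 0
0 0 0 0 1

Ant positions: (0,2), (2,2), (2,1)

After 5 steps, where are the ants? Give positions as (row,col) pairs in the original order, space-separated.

Step 1: ant0:(0,2)->E->(0,3) | ant1:(2,2)->N->(1,2) | ant2:(2,1)->N->(1,1)
  grid max=1 at (0,3)
Step 2: ant0:(0,3)->E->(0,4) | ant1:(1,2)->W->(1,1) | ant2:(1,1)->E->(1,2)
  grid max=2 at (1,1)
Step 3: ant0:(0,4)->S->(1,4) | ant1:(1,1)->E->(1,2) | ant2:(1,2)->W->(1,1)
  grid max=3 at (1,1)
Step 4: ant0:(1,4)->N->(0,4) | ant1:(1,2)->W->(1,1) | ant2:(1,1)->E->(1,2)
  grid max=4 at (1,1)
Step 5: ant0:(0,4)->S->(1,4) | ant1:(1,1)->E->(1,2) | ant2:(1,2)->W->(1,1)
  grid max=5 at (1,1)

(1,4) (1,2) (1,1)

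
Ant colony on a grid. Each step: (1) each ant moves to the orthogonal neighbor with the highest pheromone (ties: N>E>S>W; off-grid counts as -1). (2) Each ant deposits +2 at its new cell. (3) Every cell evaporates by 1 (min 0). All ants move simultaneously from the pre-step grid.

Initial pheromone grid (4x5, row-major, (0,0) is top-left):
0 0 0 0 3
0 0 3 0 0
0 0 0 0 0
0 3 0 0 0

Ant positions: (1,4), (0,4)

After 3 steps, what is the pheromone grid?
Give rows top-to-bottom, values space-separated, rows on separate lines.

After step 1: ants at (0,4),(1,4)
  0 0 0 0 4
  0 0 2 0 1
  0 0 0 0 0
  0 2 0 0 0
After step 2: ants at (1,4),(0,4)
  0 0 0 0 5
  0 0 1 0 2
  0 0 0 0 0
  0 1 0 0 0
After step 3: ants at (0,4),(1,4)
  0 0 0 0 6
  0 0 0 0 3
  0 0 0 0 0
  0 0 0 0 0

0 0 0 0 6
0 0 0 0 3
0 0 0 0 0
0 0 0 0 0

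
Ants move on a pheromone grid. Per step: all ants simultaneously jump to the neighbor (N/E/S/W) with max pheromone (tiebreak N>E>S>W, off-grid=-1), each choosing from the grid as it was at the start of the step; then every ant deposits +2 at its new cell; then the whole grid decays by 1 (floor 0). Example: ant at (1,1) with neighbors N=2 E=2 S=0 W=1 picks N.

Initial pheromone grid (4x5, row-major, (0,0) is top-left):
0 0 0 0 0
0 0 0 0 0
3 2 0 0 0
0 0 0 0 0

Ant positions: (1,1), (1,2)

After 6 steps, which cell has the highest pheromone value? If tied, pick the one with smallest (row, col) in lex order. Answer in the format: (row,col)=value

Step 1: ant0:(1,1)->S->(2,1) | ant1:(1,2)->N->(0,2)
  grid max=3 at (2,1)
Step 2: ant0:(2,1)->W->(2,0) | ant1:(0,2)->E->(0,3)
  grid max=3 at (2,0)
Step 3: ant0:(2,0)->E->(2,1) | ant1:(0,3)->E->(0,4)
  grid max=3 at (2,1)
Step 4: ant0:(2,1)->W->(2,0) | ant1:(0,4)->S->(1,4)
  grid max=3 at (2,0)
Step 5: ant0:(2,0)->E->(2,1) | ant1:(1,4)->N->(0,4)
  grid max=3 at (2,1)
Step 6: ant0:(2,1)->W->(2,0) | ant1:(0,4)->S->(1,4)
  grid max=3 at (2,0)
Final grid:
  0 0 0 0 0
  0 0 0 0 1
  3 2 0 0 0
  0 0 0 0 0
Max pheromone 3 at (2,0)

Answer: (2,0)=3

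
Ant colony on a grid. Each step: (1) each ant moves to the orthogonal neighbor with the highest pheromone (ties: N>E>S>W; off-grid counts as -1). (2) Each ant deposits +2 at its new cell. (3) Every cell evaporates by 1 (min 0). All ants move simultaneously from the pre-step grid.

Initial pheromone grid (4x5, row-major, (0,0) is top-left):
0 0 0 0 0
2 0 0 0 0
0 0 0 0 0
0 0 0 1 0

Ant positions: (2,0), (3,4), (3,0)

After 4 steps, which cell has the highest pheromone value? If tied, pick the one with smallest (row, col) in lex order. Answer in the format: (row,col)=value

Answer: (1,0)=6

Derivation:
Step 1: ant0:(2,0)->N->(1,0) | ant1:(3,4)->W->(3,3) | ant2:(3,0)->N->(2,0)
  grid max=3 at (1,0)
Step 2: ant0:(1,0)->S->(2,0) | ant1:(3,3)->N->(2,3) | ant2:(2,0)->N->(1,0)
  grid max=4 at (1,0)
Step 3: ant0:(2,0)->N->(1,0) | ant1:(2,3)->S->(3,3) | ant2:(1,0)->S->(2,0)
  grid max=5 at (1,0)
Step 4: ant0:(1,0)->S->(2,0) | ant1:(3,3)->N->(2,3) | ant2:(2,0)->N->(1,0)
  grid max=6 at (1,0)
Final grid:
  0 0 0 0 0
  6 0 0 0 0
  4 0 0 1 0
  0 0 0 1 0
Max pheromone 6 at (1,0)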